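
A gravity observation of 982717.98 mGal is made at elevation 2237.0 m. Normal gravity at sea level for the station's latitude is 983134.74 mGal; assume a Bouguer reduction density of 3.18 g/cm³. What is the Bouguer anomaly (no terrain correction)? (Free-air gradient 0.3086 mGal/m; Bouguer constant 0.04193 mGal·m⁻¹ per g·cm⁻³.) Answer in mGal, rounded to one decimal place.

Free-air correction = 0.3086 × 2237.0 = 690.34 mGal
Free-air anomaly = 982717.98 − 983134.74 + (690.34) = 273.58 mGal
Bouguer slab correction = 0.04193 × 3.18 × 2237.0 = 298.28 mGal
Simple Bouguer anomaly = 273.58 − (298.28) = -24.70 mGal

-24.7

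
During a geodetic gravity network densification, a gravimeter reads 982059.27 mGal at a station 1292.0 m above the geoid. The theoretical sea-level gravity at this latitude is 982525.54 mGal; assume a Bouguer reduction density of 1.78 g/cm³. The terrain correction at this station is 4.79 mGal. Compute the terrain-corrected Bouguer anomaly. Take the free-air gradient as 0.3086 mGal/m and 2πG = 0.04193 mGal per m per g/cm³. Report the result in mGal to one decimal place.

Free-air correction = 0.3086 × 1292.0 = 398.71 mGal
Free-air anomaly = 982059.27 − 982525.54 + (398.71) = -67.56 mGal
Bouguer slab correction = 0.04193 × 1.78 × 1292.0 = 96.43 mGal
Simple Bouguer anomaly = -67.56 − (96.43) = -163.99 mGal
Complete Bouguer anomaly = -163.99 + 4.79 = -159.20 mGal

-159.2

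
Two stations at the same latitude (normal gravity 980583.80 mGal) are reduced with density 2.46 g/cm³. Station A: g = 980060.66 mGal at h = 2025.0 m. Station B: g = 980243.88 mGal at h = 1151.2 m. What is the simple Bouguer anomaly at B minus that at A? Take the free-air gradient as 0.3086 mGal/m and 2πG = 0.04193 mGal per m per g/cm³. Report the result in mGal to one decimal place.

3.7

Δg_SB(A) = 980060.66 − 980583.80 + 0.3086×2025.0 − 0.04193×2.46×2025.0 = -107.10 mGal
Δg_SB(B) = 980243.88 − 980583.80 + 0.3086×1151.2 − 0.04193×2.46×1151.2 = -103.40 mGal
Difference = -103.40 − (-107.10) = 3.70 mGal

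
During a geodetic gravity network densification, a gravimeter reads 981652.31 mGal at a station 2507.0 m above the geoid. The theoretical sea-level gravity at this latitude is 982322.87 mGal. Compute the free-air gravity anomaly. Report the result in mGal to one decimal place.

103.1

Free-air correction = 0.3086 × 2507.0 = 773.66 mGal
Free-air anomaly = 981652.31 − 982322.87 + (773.66) = 103.10 mGal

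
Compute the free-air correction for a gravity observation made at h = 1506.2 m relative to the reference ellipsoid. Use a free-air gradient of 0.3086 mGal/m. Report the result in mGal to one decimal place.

464.8

Free-air correction = 0.3086 × 1506.2 = 464.8 mGal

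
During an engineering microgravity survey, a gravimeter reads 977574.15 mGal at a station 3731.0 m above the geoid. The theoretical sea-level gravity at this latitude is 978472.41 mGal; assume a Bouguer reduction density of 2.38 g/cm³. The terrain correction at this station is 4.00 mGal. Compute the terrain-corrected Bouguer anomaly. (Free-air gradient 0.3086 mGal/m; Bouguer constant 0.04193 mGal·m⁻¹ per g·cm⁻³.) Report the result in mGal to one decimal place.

Free-air correction = 0.3086 × 3731.0 = 1151.39 mGal
Free-air anomaly = 977574.15 − 978472.41 + (1151.39) = 253.13 mGal
Bouguer slab correction = 0.04193 × 2.38 × 3731.0 = 372.33 mGal
Simple Bouguer anomaly = 253.13 − (372.33) = -119.20 mGal
Complete Bouguer anomaly = -119.20 + 4.00 = -115.20 mGal

-115.2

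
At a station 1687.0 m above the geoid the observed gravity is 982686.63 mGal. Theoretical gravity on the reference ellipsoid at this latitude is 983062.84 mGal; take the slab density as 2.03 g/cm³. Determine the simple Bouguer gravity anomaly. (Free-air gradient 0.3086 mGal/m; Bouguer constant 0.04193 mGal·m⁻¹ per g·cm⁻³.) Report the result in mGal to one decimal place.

0.8

Free-air correction = 0.3086 × 1687.0 = 520.61 mGal
Free-air anomaly = 982686.63 − 983062.84 + (520.61) = 144.40 mGal
Bouguer slab correction = 0.04193 × 2.03 × 1687.0 = 143.59 mGal
Simple Bouguer anomaly = 144.40 − (143.59) = 0.81 mGal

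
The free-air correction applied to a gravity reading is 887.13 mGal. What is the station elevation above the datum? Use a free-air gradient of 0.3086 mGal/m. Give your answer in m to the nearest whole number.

h = 887.13 / 0.3086 = 2874.69 m

2875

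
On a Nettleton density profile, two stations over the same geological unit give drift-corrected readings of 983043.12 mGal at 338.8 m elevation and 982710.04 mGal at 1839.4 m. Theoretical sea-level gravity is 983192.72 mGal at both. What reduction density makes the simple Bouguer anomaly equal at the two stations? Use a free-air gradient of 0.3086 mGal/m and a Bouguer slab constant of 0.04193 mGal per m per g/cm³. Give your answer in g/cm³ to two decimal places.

Δg_obs = 982710.04 − 983043.12 = -333.08 mGal over Δh = 1839.4 − 338.8 = 1500.6 m
Equal Bouguer anomalies ⇒ Δg_obs + (0.3086 − 0.04193ρ)·Δh = 0
0.3086 − 0.04193ρ = −Δg_obs/Δh = 0.22196
ρ = (0.3086 − 0.22196) / 0.04193 = 2.07 g/cm³

2.07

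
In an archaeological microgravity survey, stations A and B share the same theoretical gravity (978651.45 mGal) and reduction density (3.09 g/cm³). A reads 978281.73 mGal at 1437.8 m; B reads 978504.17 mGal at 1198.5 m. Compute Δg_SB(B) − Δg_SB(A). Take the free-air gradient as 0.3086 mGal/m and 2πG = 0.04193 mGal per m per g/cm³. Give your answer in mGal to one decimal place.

Δg_SB(A) = 978281.73 − 978651.45 + 0.3086×1437.8 − 0.04193×3.09×1437.8 = -112.30 mGal
Δg_SB(B) = 978504.17 − 978651.45 + 0.3086×1198.5 − 0.04193×3.09×1198.5 = 67.30 mGal
Difference = 67.30 − (-112.30) = 179.60 mGal

179.6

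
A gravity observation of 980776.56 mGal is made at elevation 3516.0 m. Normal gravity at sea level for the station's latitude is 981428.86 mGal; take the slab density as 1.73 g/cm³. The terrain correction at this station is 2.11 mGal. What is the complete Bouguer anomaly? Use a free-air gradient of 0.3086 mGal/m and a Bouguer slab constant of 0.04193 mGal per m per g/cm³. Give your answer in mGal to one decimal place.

179.8

Free-air correction = 0.3086 × 3516.0 = 1085.04 mGal
Free-air anomaly = 980776.56 − 981428.86 + (1085.04) = 432.74 mGal
Bouguer slab correction = 0.04193 × 1.73 × 3516.0 = 255.05 mGal
Simple Bouguer anomaly = 432.74 − (255.05) = 177.69 mGal
Complete Bouguer anomaly = 177.69 + 2.11 = 179.80 mGal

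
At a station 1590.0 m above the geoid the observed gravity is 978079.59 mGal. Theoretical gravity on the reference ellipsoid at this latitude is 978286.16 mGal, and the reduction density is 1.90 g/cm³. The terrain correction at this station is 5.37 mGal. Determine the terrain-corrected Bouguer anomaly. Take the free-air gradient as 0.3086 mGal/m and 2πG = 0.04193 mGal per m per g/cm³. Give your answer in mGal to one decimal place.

Free-air correction = 0.3086 × 1590.0 = 490.67 mGal
Free-air anomaly = 978079.59 − 978286.16 + (490.67) = 284.10 mGal
Bouguer slab correction = 0.04193 × 1.90 × 1590.0 = 126.67 mGal
Simple Bouguer anomaly = 284.10 − (126.67) = 157.43 mGal
Complete Bouguer anomaly = 157.43 + 5.37 = 162.80 mGal

162.8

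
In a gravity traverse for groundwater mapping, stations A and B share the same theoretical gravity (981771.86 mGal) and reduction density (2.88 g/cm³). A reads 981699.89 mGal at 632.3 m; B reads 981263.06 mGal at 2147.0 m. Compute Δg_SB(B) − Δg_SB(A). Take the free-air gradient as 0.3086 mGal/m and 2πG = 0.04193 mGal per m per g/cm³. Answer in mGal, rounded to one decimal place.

-152.3

Δg_SB(A) = 981699.89 − 981771.86 + 0.3086×632.3 − 0.04193×2.88×632.3 = 46.80 mGal
Δg_SB(B) = 981263.06 − 981771.86 + 0.3086×2147.0 − 0.04193×2.88×2147.0 = -105.50 mGal
Difference = -105.50 − (46.80) = -152.30 mGal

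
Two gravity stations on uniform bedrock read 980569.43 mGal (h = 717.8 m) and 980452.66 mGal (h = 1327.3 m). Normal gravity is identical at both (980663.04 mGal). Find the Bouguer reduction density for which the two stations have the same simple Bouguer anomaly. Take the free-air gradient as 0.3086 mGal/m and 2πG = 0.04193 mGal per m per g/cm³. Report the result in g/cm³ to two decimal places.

Δg_obs = 980452.66 − 980569.43 = -116.77 mGal over Δh = 1327.3 − 717.8 = 609.5 m
Equal Bouguer anomalies ⇒ Δg_obs + (0.3086 − 0.04193ρ)·Δh = 0
0.3086 − 0.04193ρ = −Δg_obs/Δh = 0.19158
ρ = (0.3086 − 0.19158) / 0.04193 = 2.79 g/cm³

2.79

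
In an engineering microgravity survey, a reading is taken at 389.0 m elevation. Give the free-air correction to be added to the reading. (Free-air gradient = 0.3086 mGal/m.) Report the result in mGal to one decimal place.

Free-air correction = 0.3086 × 389.0 = 120.0 mGal

120.0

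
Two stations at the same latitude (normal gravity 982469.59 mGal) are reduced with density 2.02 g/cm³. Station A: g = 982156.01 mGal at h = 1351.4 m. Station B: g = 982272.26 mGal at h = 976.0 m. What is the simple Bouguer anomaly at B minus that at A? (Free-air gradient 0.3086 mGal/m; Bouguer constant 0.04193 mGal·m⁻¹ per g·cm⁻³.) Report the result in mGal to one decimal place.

32.2

Δg_SB(A) = 982156.01 − 982469.59 + 0.3086×1351.4 − 0.04193×2.02×1351.4 = -11.00 mGal
Δg_SB(B) = 982272.26 − 982469.59 + 0.3086×976.0 − 0.04193×2.02×976.0 = 21.20 mGal
Difference = 21.20 − (-11.00) = 32.20 mGal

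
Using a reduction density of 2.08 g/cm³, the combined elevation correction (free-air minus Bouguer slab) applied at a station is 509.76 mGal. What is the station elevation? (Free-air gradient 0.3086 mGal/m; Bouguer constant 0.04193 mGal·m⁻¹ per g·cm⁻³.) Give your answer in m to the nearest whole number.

2303

Combined gradient = 0.3086 − 0.04193 × 2.08 = 0.2213856 mGal/m
h = 509.76 / 0.2213856 = 2302.59 m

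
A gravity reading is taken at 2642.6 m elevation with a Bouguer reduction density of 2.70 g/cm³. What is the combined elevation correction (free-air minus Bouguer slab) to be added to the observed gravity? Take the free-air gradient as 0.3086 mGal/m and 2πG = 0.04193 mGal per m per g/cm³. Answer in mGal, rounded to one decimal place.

Combined gradient = 0.3086 − 0.04193 × 2.70 = 0.1953890 mGal/m
Combined elevation correction = 0.1953890 × 2642.6 = 516.3 mGal

516.3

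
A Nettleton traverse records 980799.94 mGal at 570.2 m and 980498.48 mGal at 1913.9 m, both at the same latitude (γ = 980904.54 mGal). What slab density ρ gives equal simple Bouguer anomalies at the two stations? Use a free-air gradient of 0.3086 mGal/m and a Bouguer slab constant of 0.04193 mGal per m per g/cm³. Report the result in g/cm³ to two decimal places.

2.01

Δg_obs = 980498.48 − 980799.94 = -301.46 mGal over Δh = 1913.9 − 570.2 = 1343.7 m
Equal Bouguer anomalies ⇒ Δg_obs + (0.3086 − 0.04193ρ)·Δh = 0
0.3086 − 0.04193ρ = −Δg_obs/Δh = 0.22435
ρ = (0.3086 − 0.22435) / 0.04193 = 2.01 g/cm³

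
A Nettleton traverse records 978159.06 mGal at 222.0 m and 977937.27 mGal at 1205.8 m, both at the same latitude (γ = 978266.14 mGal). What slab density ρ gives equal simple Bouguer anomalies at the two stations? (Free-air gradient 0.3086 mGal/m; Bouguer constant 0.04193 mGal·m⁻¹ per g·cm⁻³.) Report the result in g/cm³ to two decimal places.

1.98

Δg_obs = 977937.27 − 978159.06 = -221.79 mGal over Δh = 1205.8 − 222.0 = 983.8 m
Equal Bouguer anomalies ⇒ Δg_obs + (0.3086 − 0.04193ρ)·Δh = 0
0.3086 − 0.04193ρ = −Δg_obs/Δh = 0.22544
ρ = (0.3086 − 0.22544) / 0.04193 = 1.98 g/cm³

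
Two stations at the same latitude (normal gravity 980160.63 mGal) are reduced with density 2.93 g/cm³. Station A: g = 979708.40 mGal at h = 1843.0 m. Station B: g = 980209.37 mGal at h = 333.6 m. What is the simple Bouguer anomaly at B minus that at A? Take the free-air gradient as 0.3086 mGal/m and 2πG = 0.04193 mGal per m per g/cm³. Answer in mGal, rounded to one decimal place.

220.6

Δg_SB(A) = 979708.40 − 980160.63 + 0.3086×1843.0 − 0.04193×2.93×1843.0 = -109.90 mGal
Δg_SB(B) = 980209.37 − 980160.63 + 0.3086×333.6 − 0.04193×2.93×333.6 = 110.70 mGal
Difference = 110.70 − (-109.90) = 220.60 mGal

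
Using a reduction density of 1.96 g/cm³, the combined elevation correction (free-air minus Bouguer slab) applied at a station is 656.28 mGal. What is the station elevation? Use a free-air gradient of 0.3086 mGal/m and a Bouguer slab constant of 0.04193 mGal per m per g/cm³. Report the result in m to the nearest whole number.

Combined gradient = 0.3086 − 0.04193 × 1.96 = 0.2264172 mGal/m
h = 656.28 / 0.2264172 = 2898.54 m

2899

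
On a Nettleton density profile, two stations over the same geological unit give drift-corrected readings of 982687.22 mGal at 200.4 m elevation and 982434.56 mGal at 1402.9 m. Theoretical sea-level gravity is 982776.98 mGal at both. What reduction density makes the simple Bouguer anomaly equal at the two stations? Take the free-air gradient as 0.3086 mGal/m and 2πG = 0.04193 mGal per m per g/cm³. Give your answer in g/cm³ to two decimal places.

Δg_obs = 982434.56 − 982687.22 = -252.66 mGal over Δh = 1402.9 − 200.4 = 1202.5 m
Equal Bouguer anomalies ⇒ Δg_obs + (0.3086 − 0.04193ρ)·Δh = 0
0.3086 − 0.04193ρ = −Δg_obs/Δh = 0.21011
ρ = (0.3086 − 0.21011) / 0.04193 = 2.35 g/cm³

2.35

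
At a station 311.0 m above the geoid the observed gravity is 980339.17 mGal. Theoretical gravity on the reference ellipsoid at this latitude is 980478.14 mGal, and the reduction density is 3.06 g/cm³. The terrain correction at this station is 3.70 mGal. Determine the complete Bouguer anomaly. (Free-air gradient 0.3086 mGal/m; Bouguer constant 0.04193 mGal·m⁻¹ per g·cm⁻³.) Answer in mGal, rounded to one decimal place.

Free-air correction = 0.3086 × 311.0 = 95.97 mGal
Free-air anomaly = 980339.17 − 980478.14 + (95.97) = -43.00 mGal
Bouguer slab correction = 0.04193 × 3.06 × 311.0 = 39.90 mGal
Simple Bouguer anomaly = -43.00 − (39.90) = -82.90 mGal
Complete Bouguer anomaly = -82.90 + 3.70 = -79.20 mGal

-79.2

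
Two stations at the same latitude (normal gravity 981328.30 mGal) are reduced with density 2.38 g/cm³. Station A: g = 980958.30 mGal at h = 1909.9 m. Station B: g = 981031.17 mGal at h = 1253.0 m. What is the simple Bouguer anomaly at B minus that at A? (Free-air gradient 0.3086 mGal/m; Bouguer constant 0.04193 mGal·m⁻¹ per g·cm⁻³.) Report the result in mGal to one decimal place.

-64.3

Δg_SB(A) = 980958.30 − 981328.30 + 0.3086×1909.9 − 0.04193×2.38×1909.9 = 28.80 mGal
Δg_SB(B) = 981031.17 − 981328.30 + 0.3086×1253.0 − 0.04193×2.38×1253.0 = -35.50 mGal
Difference = -35.50 − (28.80) = -64.30 mGal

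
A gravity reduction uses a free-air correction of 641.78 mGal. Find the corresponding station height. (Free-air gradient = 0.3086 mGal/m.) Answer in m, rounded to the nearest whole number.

h = 641.78 / 0.3086 = 2079.65 m

2080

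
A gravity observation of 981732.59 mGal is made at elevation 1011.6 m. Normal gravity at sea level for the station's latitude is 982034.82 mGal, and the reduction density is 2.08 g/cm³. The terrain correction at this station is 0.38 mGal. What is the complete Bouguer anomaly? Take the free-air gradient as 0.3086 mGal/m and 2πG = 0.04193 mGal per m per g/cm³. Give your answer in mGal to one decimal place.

-77.9

Free-air correction = 0.3086 × 1011.6 = 312.18 mGal
Free-air anomaly = 981732.59 − 982034.82 + (312.18) = 9.95 mGal
Bouguer slab correction = 0.04193 × 2.08 × 1011.6 = 88.23 mGal
Simple Bouguer anomaly = 9.95 − (88.23) = -78.28 mGal
Complete Bouguer anomaly = -78.28 + 0.38 = -77.90 mGal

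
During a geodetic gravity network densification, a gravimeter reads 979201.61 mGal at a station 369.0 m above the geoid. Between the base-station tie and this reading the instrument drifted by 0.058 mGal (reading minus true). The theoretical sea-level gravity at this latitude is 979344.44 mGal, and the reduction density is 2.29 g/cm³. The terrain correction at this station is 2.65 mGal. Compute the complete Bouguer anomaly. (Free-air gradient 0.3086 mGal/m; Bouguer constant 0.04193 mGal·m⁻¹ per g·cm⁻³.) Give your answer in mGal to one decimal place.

-61.8

Drift-corrected reading = 979201.61 − (0.058) = 979201.552 mGal
Free-air correction = 0.3086 × 369.0 = 113.87 mGal
Free-air anomaly = 979201.552 − 979344.44 + (113.87) = -29.018 mGal
Bouguer slab correction = 0.04193 × 2.29 × 369.0 = 35.43 mGal
Simple Bouguer anomaly = -29.018 − (35.43) = -64.448 mGal
Complete Bouguer anomaly = -64.448 + 2.65 = -61.798 mGal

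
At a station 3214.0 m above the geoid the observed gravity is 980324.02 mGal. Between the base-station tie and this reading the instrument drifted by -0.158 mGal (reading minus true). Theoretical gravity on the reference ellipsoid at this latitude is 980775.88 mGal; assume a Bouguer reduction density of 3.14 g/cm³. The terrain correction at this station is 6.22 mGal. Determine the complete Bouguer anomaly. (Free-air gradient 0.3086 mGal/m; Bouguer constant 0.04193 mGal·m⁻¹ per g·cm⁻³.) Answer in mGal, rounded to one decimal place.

123.2

Drift-corrected reading = 980324.02 − (-0.158) = 980324.178 mGal
Free-air correction = 0.3086 × 3214.0 = 991.84 mGal
Free-air anomaly = 980324.178 − 980775.88 + (991.84) = 540.138 mGal
Bouguer slab correction = 0.04193 × 3.14 × 3214.0 = 423.16 mGal
Simple Bouguer anomaly = 540.138 − (423.16) = 116.978 mGal
Complete Bouguer anomaly = 116.978 + 6.22 = 123.198 mGal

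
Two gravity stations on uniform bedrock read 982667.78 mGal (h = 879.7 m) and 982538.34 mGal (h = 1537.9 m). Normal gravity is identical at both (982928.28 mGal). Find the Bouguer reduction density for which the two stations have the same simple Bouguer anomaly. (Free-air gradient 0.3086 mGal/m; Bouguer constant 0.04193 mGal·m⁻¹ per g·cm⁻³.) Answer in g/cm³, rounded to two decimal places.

Δg_obs = 982538.34 − 982667.78 = -129.44 mGal over Δh = 1537.9 − 879.7 = 658.2 m
Equal Bouguer anomalies ⇒ Δg_obs + (0.3086 − 0.04193ρ)·Δh = 0
0.3086 − 0.04193ρ = −Δg_obs/Δh = 0.19666
ρ = (0.3086 − 0.19666) / 0.04193 = 2.67 g/cm³

2.67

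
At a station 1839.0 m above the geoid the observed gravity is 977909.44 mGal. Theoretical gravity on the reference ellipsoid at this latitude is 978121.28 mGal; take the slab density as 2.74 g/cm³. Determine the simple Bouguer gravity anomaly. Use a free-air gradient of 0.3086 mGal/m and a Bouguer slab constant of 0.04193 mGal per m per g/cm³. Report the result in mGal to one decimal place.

144.4

Free-air correction = 0.3086 × 1839.0 = 567.52 mGal
Free-air anomaly = 977909.44 − 978121.28 + (567.52) = 355.68 mGal
Bouguer slab correction = 0.04193 × 2.74 × 1839.0 = 211.28 mGal
Simple Bouguer anomaly = 355.68 − (211.28) = 144.40 mGal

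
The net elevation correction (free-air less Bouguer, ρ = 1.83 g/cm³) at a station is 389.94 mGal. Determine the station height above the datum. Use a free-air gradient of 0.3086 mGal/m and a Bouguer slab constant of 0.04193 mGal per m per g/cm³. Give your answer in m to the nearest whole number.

1682

Combined gradient = 0.3086 − 0.04193 × 1.83 = 0.2318681 mGal/m
h = 389.94 / 0.2318681 = 1681.73 m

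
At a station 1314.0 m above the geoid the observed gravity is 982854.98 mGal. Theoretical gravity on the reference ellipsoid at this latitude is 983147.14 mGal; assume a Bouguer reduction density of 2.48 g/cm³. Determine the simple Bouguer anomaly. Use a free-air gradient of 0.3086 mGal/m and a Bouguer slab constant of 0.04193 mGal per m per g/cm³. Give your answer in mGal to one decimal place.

-23.3

Free-air correction = 0.3086 × 1314.0 = 405.50 mGal
Free-air anomaly = 982854.98 − 983147.14 + (405.50) = 113.34 mGal
Bouguer slab correction = 0.04193 × 2.48 × 1314.0 = 136.64 mGal
Simple Bouguer anomaly = 113.34 − (136.64) = -23.30 mGal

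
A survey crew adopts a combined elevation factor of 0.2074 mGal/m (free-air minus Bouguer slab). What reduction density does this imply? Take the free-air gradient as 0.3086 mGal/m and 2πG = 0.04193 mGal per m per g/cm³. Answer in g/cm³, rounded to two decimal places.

0.2074 = 0.3086 − 0.04193 × ρ
ρ = (0.3086 − 0.2074) / 0.04193 = 2.41 g/cm³

2.41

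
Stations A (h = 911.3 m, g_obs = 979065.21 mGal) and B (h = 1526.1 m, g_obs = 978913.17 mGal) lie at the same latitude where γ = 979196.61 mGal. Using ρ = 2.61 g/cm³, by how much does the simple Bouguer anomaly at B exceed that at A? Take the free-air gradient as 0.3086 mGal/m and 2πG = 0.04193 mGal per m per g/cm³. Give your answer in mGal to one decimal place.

Δg_SB(A) = 979065.21 − 979196.61 + 0.3086×911.3 − 0.04193×2.61×911.3 = 50.10 mGal
Δg_SB(B) = 978913.17 − 979196.61 + 0.3086×1526.1 − 0.04193×2.61×1526.1 = 20.50 mGal
Difference = 20.50 − (50.10) = -29.60 mGal

-29.6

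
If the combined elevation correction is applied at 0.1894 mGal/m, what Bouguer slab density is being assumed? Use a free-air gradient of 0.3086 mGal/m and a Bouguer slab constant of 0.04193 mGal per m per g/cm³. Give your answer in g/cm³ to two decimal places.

0.1894 = 0.3086 − 0.04193 × ρ
ρ = (0.3086 − 0.1894) / 0.04193 = 2.84 g/cm³

2.84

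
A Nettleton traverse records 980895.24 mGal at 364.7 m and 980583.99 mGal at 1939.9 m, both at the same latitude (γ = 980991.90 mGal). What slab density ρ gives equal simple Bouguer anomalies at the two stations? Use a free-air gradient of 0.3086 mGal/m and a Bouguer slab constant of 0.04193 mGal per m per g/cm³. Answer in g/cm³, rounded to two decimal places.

2.65

Δg_obs = 980583.99 − 980895.24 = -311.25 mGal over Δh = 1939.9 − 364.7 = 1575.2 m
Equal Bouguer anomalies ⇒ Δg_obs + (0.3086 − 0.04193ρ)·Δh = 0
0.3086 − 0.04193ρ = −Δg_obs/Δh = 0.19759
ρ = (0.3086 − 0.19759) / 0.04193 = 2.65 g/cm³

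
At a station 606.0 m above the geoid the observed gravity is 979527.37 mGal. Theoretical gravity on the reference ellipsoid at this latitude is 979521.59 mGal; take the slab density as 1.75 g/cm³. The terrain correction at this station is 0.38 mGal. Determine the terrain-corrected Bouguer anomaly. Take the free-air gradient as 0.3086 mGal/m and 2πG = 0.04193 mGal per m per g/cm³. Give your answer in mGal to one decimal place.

Free-air correction = 0.3086 × 606.0 = 187.01 mGal
Free-air anomaly = 979527.37 − 979521.59 + (187.01) = 192.79 mGal
Bouguer slab correction = 0.04193 × 1.75 × 606.0 = 44.47 mGal
Simple Bouguer anomaly = 192.79 − (44.47) = 148.32 mGal
Complete Bouguer anomaly = 148.32 + 0.38 = 148.70 mGal

148.7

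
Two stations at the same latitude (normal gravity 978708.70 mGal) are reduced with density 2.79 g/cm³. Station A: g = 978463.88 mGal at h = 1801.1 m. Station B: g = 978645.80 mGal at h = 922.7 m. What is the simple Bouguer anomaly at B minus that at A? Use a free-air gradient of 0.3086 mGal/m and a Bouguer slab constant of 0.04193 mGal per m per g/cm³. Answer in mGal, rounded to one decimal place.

Δg_SB(A) = 978463.88 − 978708.70 + 0.3086×1801.1 − 0.04193×2.79×1801.1 = 100.30 mGal
Δg_SB(B) = 978645.80 − 978708.70 + 0.3086×922.7 − 0.04193×2.79×922.7 = 113.90 mGal
Difference = 113.90 − (100.30) = 13.60 mGal

13.6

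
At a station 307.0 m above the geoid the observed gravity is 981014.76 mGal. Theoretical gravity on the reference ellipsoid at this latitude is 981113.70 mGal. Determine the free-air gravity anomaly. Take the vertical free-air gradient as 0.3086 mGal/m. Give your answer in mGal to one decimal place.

-4.2

Free-air correction = 0.3086 × 307.0 = 94.74 mGal
Free-air anomaly = 981014.76 − 981113.70 + (94.74) = -4.20 mGal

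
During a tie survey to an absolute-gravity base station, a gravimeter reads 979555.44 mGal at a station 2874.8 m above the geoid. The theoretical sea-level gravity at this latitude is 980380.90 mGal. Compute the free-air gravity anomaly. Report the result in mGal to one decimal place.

Free-air correction = 0.3086 × 2874.8 = 887.16 mGal
Free-air anomaly = 979555.44 − 980380.90 + (887.16) = 61.70 mGal

61.7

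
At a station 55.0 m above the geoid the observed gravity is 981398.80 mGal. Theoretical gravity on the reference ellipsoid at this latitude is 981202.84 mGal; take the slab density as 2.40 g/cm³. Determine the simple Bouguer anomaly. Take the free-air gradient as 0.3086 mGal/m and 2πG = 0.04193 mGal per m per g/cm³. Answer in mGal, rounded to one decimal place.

207.4

Free-air correction = 0.3086 × 55.0 = 16.97 mGal
Free-air anomaly = 981398.80 − 981202.84 + (16.97) = 212.93 mGal
Bouguer slab correction = 0.04193 × 2.40 × 55.0 = 5.53 mGal
Simple Bouguer anomaly = 212.93 − (5.53) = 207.40 mGal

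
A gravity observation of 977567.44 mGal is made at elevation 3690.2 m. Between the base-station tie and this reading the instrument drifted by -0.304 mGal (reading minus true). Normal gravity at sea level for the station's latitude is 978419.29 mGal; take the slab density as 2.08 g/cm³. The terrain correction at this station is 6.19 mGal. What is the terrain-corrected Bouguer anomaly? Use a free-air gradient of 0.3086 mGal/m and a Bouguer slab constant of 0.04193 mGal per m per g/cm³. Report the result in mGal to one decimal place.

Drift-corrected reading = 977567.44 − (-0.304) = 977567.744 mGal
Free-air correction = 0.3086 × 3690.2 = 1138.80 mGal
Free-air anomaly = 977567.744 − 978419.29 + (1138.80) = 287.254 mGal
Bouguer slab correction = 0.04193 × 2.08 × 3690.2 = 321.84 mGal
Simple Bouguer anomaly = 287.254 − (321.84) = -34.586 mGal
Complete Bouguer anomaly = -34.586 + 6.19 = -28.396 mGal

-28.4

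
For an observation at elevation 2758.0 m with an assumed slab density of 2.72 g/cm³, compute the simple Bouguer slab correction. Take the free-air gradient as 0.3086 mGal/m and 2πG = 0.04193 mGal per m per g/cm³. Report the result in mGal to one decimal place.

Bouguer slab correction = 0.04193 × 2.72 × 2758.0 = 314.5 mGal

314.5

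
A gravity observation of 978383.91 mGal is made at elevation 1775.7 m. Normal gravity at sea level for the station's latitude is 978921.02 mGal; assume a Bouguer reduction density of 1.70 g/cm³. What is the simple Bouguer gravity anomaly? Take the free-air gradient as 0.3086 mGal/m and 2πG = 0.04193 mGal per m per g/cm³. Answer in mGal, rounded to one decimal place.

Free-air correction = 0.3086 × 1775.7 = 547.98 mGal
Free-air anomaly = 978383.91 − 978921.02 + (547.98) = 10.87 mGal
Bouguer slab correction = 0.04193 × 1.70 × 1775.7 = 126.57 mGal
Simple Bouguer anomaly = 10.87 − (126.57) = -115.70 mGal

-115.7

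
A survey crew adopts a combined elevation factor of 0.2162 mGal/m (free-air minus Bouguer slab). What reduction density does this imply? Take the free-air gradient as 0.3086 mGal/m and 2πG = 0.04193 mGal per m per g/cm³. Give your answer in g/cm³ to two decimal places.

2.20

0.2162 = 0.3086 − 0.04193 × ρ
ρ = (0.3086 − 0.2162) / 0.04193 = 2.20 g/cm³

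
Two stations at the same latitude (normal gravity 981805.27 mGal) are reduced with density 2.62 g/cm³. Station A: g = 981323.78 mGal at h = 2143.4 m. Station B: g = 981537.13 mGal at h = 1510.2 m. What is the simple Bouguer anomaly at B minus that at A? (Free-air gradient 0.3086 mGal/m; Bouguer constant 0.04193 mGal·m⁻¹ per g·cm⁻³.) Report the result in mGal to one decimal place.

87.5

Δg_SB(A) = 981323.78 − 981805.27 + 0.3086×2143.4 − 0.04193×2.62×2143.4 = -55.50 mGal
Δg_SB(B) = 981537.13 − 981805.27 + 0.3086×1510.2 − 0.04193×2.62×1510.2 = 32.00 mGal
Difference = 32.00 − (-55.50) = 87.50 mGal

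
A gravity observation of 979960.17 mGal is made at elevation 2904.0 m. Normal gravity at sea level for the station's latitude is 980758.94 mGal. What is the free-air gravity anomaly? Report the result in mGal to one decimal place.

97.4

Free-air correction = 0.3086 × 2904.0 = 896.17 mGal
Free-air anomaly = 979960.17 − 980758.94 + (896.17) = 97.40 mGal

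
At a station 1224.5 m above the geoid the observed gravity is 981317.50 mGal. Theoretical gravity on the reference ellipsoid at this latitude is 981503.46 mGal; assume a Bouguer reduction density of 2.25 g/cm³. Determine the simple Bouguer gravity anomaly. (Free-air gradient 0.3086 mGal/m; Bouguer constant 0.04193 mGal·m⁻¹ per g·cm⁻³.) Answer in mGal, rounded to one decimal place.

76.4

Free-air correction = 0.3086 × 1224.5 = 377.88 mGal
Free-air anomaly = 981317.50 − 981503.46 + (377.88) = 191.92 mGal
Bouguer slab correction = 0.04193 × 2.25 × 1224.5 = 115.52 mGal
Simple Bouguer anomaly = 191.92 − (115.52) = 76.40 mGal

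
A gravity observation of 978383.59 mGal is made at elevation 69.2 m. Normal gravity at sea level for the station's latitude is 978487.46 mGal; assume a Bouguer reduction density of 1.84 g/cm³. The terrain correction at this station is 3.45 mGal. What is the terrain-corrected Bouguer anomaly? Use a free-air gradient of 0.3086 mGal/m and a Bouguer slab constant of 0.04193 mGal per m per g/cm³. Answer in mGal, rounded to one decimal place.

-84.4

Free-air correction = 0.3086 × 69.2 = 21.36 mGal
Free-air anomaly = 978383.59 − 978487.46 + (21.36) = -82.51 mGal
Bouguer slab correction = 0.04193 × 1.84 × 69.2 = 5.34 mGal
Simple Bouguer anomaly = -82.51 − (5.34) = -87.85 mGal
Complete Bouguer anomaly = -87.85 + 3.45 = -84.40 mGal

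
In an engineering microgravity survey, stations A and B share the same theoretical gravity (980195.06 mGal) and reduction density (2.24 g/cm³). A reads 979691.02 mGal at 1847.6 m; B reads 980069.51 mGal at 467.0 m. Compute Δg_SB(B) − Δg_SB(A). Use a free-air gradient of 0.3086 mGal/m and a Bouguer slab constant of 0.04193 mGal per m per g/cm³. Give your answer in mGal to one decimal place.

82.1

Δg_SB(A) = 979691.02 − 980195.06 + 0.3086×1847.6 − 0.04193×2.24×1847.6 = -107.40 mGal
Δg_SB(B) = 980069.51 − 980195.06 + 0.3086×467.0 − 0.04193×2.24×467.0 = -25.30 mGal
Difference = -25.30 − (-107.40) = 82.10 mGal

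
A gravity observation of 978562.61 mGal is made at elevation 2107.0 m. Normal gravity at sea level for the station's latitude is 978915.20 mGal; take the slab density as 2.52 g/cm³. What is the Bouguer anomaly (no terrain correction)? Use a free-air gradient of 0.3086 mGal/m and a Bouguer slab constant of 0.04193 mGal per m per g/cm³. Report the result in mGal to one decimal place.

Free-air correction = 0.3086 × 2107.0 = 650.22 mGal
Free-air anomaly = 978562.61 − 978915.20 + (650.22) = 297.63 mGal
Bouguer slab correction = 0.04193 × 2.52 × 2107.0 = 222.63 mGal
Simple Bouguer anomaly = 297.63 − (222.63) = 75.00 mGal

75.0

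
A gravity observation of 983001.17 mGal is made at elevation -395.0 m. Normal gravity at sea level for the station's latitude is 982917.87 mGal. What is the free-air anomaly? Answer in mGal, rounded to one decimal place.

-38.6

Free-air correction = 0.3086 × -395.0 = -121.90 mGal
Free-air anomaly = 983001.17 − 982917.87 + (-121.90) = -38.60 mGal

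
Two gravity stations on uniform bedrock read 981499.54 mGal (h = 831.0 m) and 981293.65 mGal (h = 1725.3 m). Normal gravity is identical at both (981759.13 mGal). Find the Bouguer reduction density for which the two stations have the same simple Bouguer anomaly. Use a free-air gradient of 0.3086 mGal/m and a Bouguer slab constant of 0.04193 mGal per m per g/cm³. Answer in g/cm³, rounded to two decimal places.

Δg_obs = 981293.65 − 981499.54 = -205.89 mGal over Δh = 1725.3 − 831.0 = 894.3 m
Equal Bouguer anomalies ⇒ Δg_obs + (0.3086 − 0.04193ρ)·Δh = 0
0.3086 − 0.04193ρ = −Δg_obs/Δh = 0.23022
ρ = (0.3086 − 0.23022) / 0.04193 = 1.87 g/cm³

1.87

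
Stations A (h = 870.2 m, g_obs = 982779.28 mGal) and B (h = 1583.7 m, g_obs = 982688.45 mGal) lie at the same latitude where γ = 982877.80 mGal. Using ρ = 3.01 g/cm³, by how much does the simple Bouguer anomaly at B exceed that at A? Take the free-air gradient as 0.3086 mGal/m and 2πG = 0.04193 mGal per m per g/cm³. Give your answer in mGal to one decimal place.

39.3

Δg_SB(A) = 982779.28 − 982877.80 + 0.3086×870.2 − 0.04193×3.01×870.2 = 60.20 mGal
Δg_SB(B) = 982688.45 − 982877.80 + 0.3086×1583.7 − 0.04193×3.01×1583.7 = 99.50 mGal
Difference = 99.50 − (60.20) = 39.30 mGal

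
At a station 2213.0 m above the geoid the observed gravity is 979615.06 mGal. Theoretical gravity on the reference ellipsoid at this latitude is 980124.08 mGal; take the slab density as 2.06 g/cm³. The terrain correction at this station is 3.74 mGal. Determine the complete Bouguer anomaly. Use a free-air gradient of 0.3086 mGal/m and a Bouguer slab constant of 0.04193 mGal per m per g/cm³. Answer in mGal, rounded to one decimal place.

-13.5

Free-air correction = 0.3086 × 2213.0 = 682.93 mGal
Free-air anomaly = 979615.06 − 980124.08 + (682.93) = 173.91 mGal
Bouguer slab correction = 0.04193 × 2.06 × 2213.0 = 191.15 mGal
Simple Bouguer anomaly = 173.91 − (191.15) = -17.24 mGal
Complete Bouguer anomaly = -17.24 + 3.74 = -13.50 mGal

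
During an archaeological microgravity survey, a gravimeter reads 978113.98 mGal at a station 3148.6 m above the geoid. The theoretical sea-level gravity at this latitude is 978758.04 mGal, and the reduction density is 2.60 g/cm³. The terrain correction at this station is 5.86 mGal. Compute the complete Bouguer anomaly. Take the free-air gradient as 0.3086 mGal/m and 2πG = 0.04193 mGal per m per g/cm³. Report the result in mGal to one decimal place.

Free-air correction = 0.3086 × 3148.6 = 971.66 mGal
Free-air anomaly = 978113.98 − 978758.04 + (971.66) = 327.60 mGal
Bouguer slab correction = 0.04193 × 2.60 × 3148.6 = 343.25 mGal
Simple Bouguer anomaly = 327.60 − (343.25) = -15.65 mGal
Complete Bouguer anomaly = -15.65 + 5.86 = -9.79 mGal

-9.8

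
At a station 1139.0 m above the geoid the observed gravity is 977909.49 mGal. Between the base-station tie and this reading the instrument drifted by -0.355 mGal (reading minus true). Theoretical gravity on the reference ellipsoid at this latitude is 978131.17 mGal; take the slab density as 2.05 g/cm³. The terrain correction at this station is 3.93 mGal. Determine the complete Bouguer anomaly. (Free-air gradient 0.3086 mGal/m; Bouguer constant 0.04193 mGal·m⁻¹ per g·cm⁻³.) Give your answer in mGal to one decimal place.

Drift-corrected reading = 977909.49 − (-0.355) = 977909.845 mGal
Free-air correction = 0.3086 × 1139.0 = 351.50 mGal
Free-air anomaly = 977909.845 − 978131.17 + (351.50) = 130.175 mGal
Bouguer slab correction = 0.04193 × 2.05 × 1139.0 = 97.90 mGal
Simple Bouguer anomaly = 130.175 − (97.90) = 32.275 mGal
Complete Bouguer anomaly = 32.275 + 3.93 = 36.205 mGal

36.2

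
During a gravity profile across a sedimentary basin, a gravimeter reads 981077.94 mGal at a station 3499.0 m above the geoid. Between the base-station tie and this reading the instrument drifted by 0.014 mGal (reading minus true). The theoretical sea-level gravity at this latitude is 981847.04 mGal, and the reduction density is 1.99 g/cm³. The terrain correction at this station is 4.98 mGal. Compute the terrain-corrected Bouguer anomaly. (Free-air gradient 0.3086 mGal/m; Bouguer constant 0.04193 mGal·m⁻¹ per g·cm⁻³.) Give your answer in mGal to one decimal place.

23.7

Drift-corrected reading = 981077.94 − (0.014) = 981077.926 mGal
Free-air correction = 0.3086 × 3499.0 = 1079.79 mGal
Free-air anomaly = 981077.926 − 981847.04 + (1079.79) = 310.676 mGal
Bouguer slab correction = 0.04193 × 1.99 × 3499.0 = 291.96 mGal
Simple Bouguer anomaly = 310.676 − (291.96) = 18.716 mGal
Complete Bouguer anomaly = 18.716 + 4.98 = 23.696 mGal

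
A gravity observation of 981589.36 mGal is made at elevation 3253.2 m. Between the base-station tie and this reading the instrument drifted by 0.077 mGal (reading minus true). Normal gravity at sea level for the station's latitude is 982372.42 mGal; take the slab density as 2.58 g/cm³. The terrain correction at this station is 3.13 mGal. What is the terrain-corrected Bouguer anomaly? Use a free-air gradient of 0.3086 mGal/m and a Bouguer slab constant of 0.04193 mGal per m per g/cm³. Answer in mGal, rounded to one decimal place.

-128.0

Drift-corrected reading = 981589.36 − (0.077) = 981589.283 mGal
Free-air correction = 0.3086 × 3253.2 = 1003.94 mGal
Free-air anomaly = 981589.283 − 982372.42 + (1003.94) = 220.803 mGal
Bouguer slab correction = 0.04193 × 2.58 × 3253.2 = 351.93 mGal
Simple Bouguer anomaly = 220.803 − (351.93) = -131.127 mGal
Complete Bouguer anomaly = -131.127 + 3.13 = -127.997 mGal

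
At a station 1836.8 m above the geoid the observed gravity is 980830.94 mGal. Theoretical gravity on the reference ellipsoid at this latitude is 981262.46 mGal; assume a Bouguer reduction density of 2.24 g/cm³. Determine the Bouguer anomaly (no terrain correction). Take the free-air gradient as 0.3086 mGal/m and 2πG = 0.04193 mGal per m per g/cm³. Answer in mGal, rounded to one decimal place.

Free-air correction = 0.3086 × 1836.8 = 566.84 mGal
Free-air anomaly = 980830.94 − 981262.46 + (566.84) = 135.32 mGal
Bouguer slab correction = 0.04193 × 2.24 × 1836.8 = 172.52 mGal
Simple Bouguer anomaly = 135.32 − (172.52) = -37.20 mGal

-37.2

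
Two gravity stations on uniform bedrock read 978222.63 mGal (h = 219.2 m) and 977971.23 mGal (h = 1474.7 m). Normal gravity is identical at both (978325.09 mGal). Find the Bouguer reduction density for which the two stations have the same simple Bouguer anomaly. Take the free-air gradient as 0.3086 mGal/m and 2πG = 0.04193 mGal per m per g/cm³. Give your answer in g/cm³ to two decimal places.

2.58

Δg_obs = 977971.23 − 978222.63 = -251.40 mGal over Δh = 1474.7 − 219.2 = 1255.5 m
Equal Bouguer anomalies ⇒ Δg_obs + (0.3086 − 0.04193ρ)·Δh = 0
0.3086 − 0.04193ρ = −Δg_obs/Δh = 0.20024
ρ = (0.3086 − 0.20024) / 0.04193 = 2.58 g/cm³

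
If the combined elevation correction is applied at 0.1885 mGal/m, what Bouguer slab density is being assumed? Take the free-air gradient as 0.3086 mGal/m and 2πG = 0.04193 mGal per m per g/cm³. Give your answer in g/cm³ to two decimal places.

2.86

0.1885 = 0.3086 − 0.04193 × ρ
ρ = (0.3086 − 0.1885) / 0.04193 = 2.86 g/cm³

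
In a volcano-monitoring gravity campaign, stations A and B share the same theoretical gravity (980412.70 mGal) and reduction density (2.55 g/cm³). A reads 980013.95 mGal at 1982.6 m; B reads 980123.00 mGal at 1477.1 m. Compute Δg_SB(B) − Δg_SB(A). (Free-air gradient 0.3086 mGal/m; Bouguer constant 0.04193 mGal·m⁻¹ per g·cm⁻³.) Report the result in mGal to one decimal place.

7.1

Δg_SB(A) = 980013.95 − 980412.70 + 0.3086×1982.6 − 0.04193×2.55×1982.6 = 1.10 mGal
Δg_SB(B) = 980123.00 − 980412.70 + 0.3086×1477.1 − 0.04193×2.55×1477.1 = 8.20 mGal
Difference = 8.20 − (1.10) = 7.10 mGal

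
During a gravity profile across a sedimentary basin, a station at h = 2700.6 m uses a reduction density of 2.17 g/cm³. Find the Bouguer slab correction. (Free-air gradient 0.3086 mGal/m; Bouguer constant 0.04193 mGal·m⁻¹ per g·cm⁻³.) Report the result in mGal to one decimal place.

245.7

Bouguer slab correction = 0.04193 × 2.17 × 2700.6 = 245.7 mGal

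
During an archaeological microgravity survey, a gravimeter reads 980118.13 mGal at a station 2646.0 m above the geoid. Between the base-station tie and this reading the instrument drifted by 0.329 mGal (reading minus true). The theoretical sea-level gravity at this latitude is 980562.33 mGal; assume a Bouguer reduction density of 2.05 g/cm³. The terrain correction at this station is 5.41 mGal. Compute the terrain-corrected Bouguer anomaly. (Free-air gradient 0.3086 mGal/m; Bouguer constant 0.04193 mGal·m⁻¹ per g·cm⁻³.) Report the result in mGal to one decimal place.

Drift-corrected reading = 980118.13 − (0.329) = 980117.801 mGal
Free-air correction = 0.3086 × 2646.0 = 816.56 mGal
Free-air anomaly = 980117.801 − 980562.33 + (816.56) = 372.031 mGal
Bouguer slab correction = 0.04193 × 2.05 × 2646.0 = 227.44 mGal
Simple Bouguer anomaly = 372.031 − (227.44) = 144.591 mGal
Complete Bouguer anomaly = 144.591 + 5.41 = 150.001 mGal

150.0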